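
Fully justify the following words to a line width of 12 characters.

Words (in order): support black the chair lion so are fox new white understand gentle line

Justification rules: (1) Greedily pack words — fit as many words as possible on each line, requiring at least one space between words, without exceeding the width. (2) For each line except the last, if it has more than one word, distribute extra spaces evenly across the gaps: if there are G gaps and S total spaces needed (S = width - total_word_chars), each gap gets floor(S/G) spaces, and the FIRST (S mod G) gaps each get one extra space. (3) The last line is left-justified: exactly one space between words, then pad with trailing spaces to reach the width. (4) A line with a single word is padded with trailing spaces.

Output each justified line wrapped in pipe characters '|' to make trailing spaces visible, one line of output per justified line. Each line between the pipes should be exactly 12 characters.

Answer: |support     |
|black    the|
|chair   lion|
|so  are  fox|
|new    white|
|understand  |
|gentle line |

Derivation:
Line 1: ['support'] (min_width=7, slack=5)
Line 2: ['black', 'the'] (min_width=9, slack=3)
Line 3: ['chair', 'lion'] (min_width=10, slack=2)
Line 4: ['so', 'are', 'fox'] (min_width=10, slack=2)
Line 5: ['new', 'white'] (min_width=9, slack=3)
Line 6: ['understand'] (min_width=10, slack=2)
Line 7: ['gentle', 'line'] (min_width=11, slack=1)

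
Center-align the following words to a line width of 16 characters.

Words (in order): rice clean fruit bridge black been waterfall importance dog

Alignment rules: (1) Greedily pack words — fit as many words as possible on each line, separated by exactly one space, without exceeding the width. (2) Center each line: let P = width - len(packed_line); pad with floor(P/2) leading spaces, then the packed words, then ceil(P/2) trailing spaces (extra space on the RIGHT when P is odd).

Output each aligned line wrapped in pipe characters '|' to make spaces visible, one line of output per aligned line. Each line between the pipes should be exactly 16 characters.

Line 1: ['rice', 'clean', 'fruit'] (min_width=16, slack=0)
Line 2: ['bridge', 'black'] (min_width=12, slack=4)
Line 3: ['been', 'waterfall'] (min_width=14, slack=2)
Line 4: ['importance', 'dog'] (min_width=14, slack=2)

Answer: |rice clean fruit|
|  bridge black  |
| been waterfall |
| importance dog |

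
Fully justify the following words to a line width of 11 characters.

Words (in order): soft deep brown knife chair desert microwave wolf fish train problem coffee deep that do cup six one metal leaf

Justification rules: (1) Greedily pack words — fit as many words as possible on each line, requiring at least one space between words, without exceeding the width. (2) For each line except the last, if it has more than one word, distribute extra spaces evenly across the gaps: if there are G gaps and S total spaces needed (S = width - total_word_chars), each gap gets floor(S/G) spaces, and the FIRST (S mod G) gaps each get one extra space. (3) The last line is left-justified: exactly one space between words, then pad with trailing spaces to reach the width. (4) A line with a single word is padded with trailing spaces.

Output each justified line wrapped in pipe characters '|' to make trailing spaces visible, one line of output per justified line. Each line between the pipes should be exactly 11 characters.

Line 1: ['soft', 'deep'] (min_width=9, slack=2)
Line 2: ['brown', 'knife'] (min_width=11, slack=0)
Line 3: ['chair'] (min_width=5, slack=6)
Line 4: ['desert'] (min_width=6, slack=5)
Line 5: ['microwave'] (min_width=9, slack=2)
Line 6: ['wolf', 'fish'] (min_width=9, slack=2)
Line 7: ['train'] (min_width=5, slack=6)
Line 8: ['problem'] (min_width=7, slack=4)
Line 9: ['coffee', 'deep'] (min_width=11, slack=0)
Line 10: ['that', 'do', 'cup'] (min_width=11, slack=0)
Line 11: ['six', 'one'] (min_width=7, slack=4)
Line 12: ['metal', 'leaf'] (min_width=10, slack=1)

Answer: |soft   deep|
|brown knife|
|chair      |
|desert     |
|microwave  |
|wolf   fish|
|train      |
|problem    |
|coffee deep|
|that do cup|
|six     one|
|metal leaf |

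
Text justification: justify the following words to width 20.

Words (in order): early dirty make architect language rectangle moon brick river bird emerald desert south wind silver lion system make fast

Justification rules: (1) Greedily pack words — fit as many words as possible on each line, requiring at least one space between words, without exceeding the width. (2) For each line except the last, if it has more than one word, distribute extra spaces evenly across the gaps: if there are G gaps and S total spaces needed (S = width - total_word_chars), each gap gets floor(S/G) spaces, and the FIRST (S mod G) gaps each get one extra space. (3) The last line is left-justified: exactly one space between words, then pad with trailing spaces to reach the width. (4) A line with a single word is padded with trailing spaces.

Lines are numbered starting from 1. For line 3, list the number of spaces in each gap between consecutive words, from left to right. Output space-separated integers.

Line 1: ['early', 'dirty', 'make'] (min_width=16, slack=4)
Line 2: ['architect', 'language'] (min_width=18, slack=2)
Line 3: ['rectangle', 'moon', 'brick'] (min_width=20, slack=0)
Line 4: ['river', 'bird', 'emerald'] (min_width=18, slack=2)
Line 5: ['desert', 'south', 'wind'] (min_width=17, slack=3)
Line 6: ['silver', 'lion', 'system'] (min_width=18, slack=2)
Line 7: ['make', 'fast'] (min_width=9, slack=11)

Answer: 1 1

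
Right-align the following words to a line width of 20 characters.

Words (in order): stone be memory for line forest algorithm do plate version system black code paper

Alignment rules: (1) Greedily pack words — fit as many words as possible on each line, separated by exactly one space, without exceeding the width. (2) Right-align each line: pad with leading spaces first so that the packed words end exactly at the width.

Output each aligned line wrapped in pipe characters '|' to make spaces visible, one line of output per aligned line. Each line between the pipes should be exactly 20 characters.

Answer: | stone be memory for|
|         line forest|
|  algorithm do plate|
|version system black|
|          code paper|

Derivation:
Line 1: ['stone', 'be', 'memory', 'for'] (min_width=19, slack=1)
Line 2: ['line', 'forest'] (min_width=11, slack=9)
Line 3: ['algorithm', 'do', 'plate'] (min_width=18, slack=2)
Line 4: ['version', 'system', 'black'] (min_width=20, slack=0)
Line 5: ['code', 'paper'] (min_width=10, slack=10)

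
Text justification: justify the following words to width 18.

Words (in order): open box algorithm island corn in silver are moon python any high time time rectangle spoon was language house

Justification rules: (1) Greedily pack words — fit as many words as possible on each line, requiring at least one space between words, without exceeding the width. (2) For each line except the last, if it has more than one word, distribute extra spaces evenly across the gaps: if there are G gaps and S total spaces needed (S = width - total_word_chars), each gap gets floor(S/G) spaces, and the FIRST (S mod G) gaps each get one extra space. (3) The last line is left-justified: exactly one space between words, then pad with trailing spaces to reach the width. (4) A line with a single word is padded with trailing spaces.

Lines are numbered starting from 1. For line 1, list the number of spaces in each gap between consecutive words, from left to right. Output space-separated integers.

Line 1: ['open', 'box', 'algorithm'] (min_width=18, slack=0)
Line 2: ['island', 'corn', 'in'] (min_width=14, slack=4)
Line 3: ['silver', 'are', 'moon'] (min_width=15, slack=3)
Line 4: ['python', 'any', 'high'] (min_width=15, slack=3)
Line 5: ['time', 'time'] (min_width=9, slack=9)
Line 6: ['rectangle', 'spoon'] (min_width=15, slack=3)
Line 7: ['was', 'language', 'house'] (min_width=18, slack=0)

Answer: 1 1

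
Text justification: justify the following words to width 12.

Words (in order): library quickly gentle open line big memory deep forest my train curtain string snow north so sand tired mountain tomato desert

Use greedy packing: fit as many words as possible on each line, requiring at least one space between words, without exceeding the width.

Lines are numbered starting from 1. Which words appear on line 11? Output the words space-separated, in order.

Answer: sand tired

Derivation:
Line 1: ['library'] (min_width=7, slack=5)
Line 2: ['quickly'] (min_width=7, slack=5)
Line 3: ['gentle', 'open'] (min_width=11, slack=1)
Line 4: ['line', 'big'] (min_width=8, slack=4)
Line 5: ['memory', 'deep'] (min_width=11, slack=1)
Line 6: ['forest', 'my'] (min_width=9, slack=3)
Line 7: ['train'] (min_width=5, slack=7)
Line 8: ['curtain'] (min_width=7, slack=5)
Line 9: ['string', 'snow'] (min_width=11, slack=1)
Line 10: ['north', 'so'] (min_width=8, slack=4)
Line 11: ['sand', 'tired'] (min_width=10, slack=2)
Line 12: ['mountain'] (min_width=8, slack=4)
Line 13: ['tomato'] (min_width=6, slack=6)
Line 14: ['desert'] (min_width=6, slack=6)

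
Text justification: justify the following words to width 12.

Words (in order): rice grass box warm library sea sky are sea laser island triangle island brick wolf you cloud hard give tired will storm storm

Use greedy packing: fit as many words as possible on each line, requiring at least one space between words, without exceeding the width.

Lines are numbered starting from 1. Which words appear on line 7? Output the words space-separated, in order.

Line 1: ['rice', 'grass'] (min_width=10, slack=2)
Line 2: ['box', 'warm'] (min_width=8, slack=4)
Line 3: ['library', 'sea'] (min_width=11, slack=1)
Line 4: ['sky', 'are', 'sea'] (min_width=11, slack=1)
Line 5: ['laser', 'island'] (min_width=12, slack=0)
Line 6: ['triangle'] (min_width=8, slack=4)
Line 7: ['island', 'brick'] (min_width=12, slack=0)
Line 8: ['wolf', 'you'] (min_width=8, slack=4)
Line 9: ['cloud', 'hard'] (min_width=10, slack=2)
Line 10: ['give', 'tired'] (min_width=10, slack=2)
Line 11: ['will', 'storm'] (min_width=10, slack=2)
Line 12: ['storm'] (min_width=5, slack=7)

Answer: island brick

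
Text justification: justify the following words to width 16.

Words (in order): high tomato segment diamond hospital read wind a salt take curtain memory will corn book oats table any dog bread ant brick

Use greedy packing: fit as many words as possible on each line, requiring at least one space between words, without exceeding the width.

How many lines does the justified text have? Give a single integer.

Line 1: ['high', 'tomato'] (min_width=11, slack=5)
Line 2: ['segment', 'diamond'] (min_width=15, slack=1)
Line 3: ['hospital', 'read'] (min_width=13, slack=3)
Line 4: ['wind', 'a', 'salt', 'take'] (min_width=16, slack=0)
Line 5: ['curtain', 'memory'] (min_width=14, slack=2)
Line 6: ['will', 'corn', 'book'] (min_width=14, slack=2)
Line 7: ['oats', 'table', 'any'] (min_width=14, slack=2)
Line 8: ['dog', 'bread', 'ant'] (min_width=13, slack=3)
Line 9: ['brick'] (min_width=5, slack=11)
Total lines: 9

Answer: 9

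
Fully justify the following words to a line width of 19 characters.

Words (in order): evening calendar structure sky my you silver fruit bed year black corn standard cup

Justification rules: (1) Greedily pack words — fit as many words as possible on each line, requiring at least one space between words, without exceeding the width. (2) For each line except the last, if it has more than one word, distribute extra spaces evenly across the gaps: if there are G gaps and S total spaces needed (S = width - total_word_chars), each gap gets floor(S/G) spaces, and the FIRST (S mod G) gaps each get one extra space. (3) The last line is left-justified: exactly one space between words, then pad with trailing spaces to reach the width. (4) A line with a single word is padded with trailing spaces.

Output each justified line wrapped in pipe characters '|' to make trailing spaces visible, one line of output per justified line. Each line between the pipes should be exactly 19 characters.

Answer: |evening    calendar|
|structure   sky  my|
|you   silver  fruit|
|bed year black corn|
|standard cup       |

Derivation:
Line 1: ['evening', 'calendar'] (min_width=16, slack=3)
Line 2: ['structure', 'sky', 'my'] (min_width=16, slack=3)
Line 3: ['you', 'silver', 'fruit'] (min_width=16, slack=3)
Line 4: ['bed', 'year', 'black', 'corn'] (min_width=19, slack=0)
Line 5: ['standard', 'cup'] (min_width=12, slack=7)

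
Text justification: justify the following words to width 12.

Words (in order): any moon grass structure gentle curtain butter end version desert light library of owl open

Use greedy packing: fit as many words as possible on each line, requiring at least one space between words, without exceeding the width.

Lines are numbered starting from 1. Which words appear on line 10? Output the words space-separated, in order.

Line 1: ['any', 'moon'] (min_width=8, slack=4)
Line 2: ['grass'] (min_width=5, slack=7)
Line 3: ['structure'] (min_width=9, slack=3)
Line 4: ['gentle'] (min_width=6, slack=6)
Line 5: ['curtain'] (min_width=7, slack=5)
Line 6: ['butter', 'end'] (min_width=10, slack=2)
Line 7: ['version'] (min_width=7, slack=5)
Line 8: ['desert', 'light'] (min_width=12, slack=0)
Line 9: ['library', 'of'] (min_width=10, slack=2)
Line 10: ['owl', 'open'] (min_width=8, slack=4)

Answer: owl open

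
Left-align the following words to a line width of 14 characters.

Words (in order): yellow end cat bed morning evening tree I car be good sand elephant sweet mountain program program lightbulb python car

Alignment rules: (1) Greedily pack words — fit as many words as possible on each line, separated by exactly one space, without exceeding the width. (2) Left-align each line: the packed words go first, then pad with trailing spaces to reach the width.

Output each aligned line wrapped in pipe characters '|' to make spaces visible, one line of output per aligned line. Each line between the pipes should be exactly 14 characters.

Line 1: ['yellow', 'end', 'cat'] (min_width=14, slack=0)
Line 2: ['bed', 'morning'] (min_width=11, slack=3)
Line 3: ['evening', 'tree', 'I'] (min_width=14, slack=0)
Line 4: ['car', 'be', 'good'] (min_width=11, slack=3)
Line 5: ['sand', 'elephant'] (min_width=13, slack=1)
Line 6: ['sweet', 'mountain'] (min_width=14, slack=0)
Line 7: ['program'] (min_width=7, slack=7)
Line 8: ['program'] (min_width=7, slack=7)
Line 9: ['lightbulb'] (min_width=9, slack=5)
Line 10: ['python', 'car'] (min_width=10, slack=4)

Answer: |yellow end cat|
|bed morning   |
|evening tree I|
|car be good   |
|sand elephant |
|sweet mountain|
|program       |
|program       |
|lightbulb     |
|python car    |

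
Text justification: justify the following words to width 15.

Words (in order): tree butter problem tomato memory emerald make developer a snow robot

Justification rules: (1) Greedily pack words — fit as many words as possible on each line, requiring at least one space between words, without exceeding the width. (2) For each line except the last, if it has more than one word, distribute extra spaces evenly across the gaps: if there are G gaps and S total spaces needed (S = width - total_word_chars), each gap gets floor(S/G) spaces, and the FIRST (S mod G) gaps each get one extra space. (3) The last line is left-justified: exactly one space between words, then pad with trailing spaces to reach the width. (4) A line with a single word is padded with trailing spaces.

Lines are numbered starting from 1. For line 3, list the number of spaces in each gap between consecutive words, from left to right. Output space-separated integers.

Line 1: ['tree', 'butter'] (min_width=11, slack=4)
Line 2: ['problem', 'tomato'] (min_width=14, slack=1)
Line 3: ['memory', 'emerald'] (min_width=14, slack=1)
Line 4: ['make', 'developer'] (min_width=14, slack=1)
Line 5: ['a', 'snow', 'robot'] (min_width=12, slack=3)

Answer: 2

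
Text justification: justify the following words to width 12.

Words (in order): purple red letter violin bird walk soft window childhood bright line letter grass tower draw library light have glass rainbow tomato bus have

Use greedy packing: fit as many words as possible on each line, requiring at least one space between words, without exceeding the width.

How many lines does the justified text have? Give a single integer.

Answer: 15

Derivation:
Line 1: ['purple', 'red'] (min_width=10, slack=2)
Line 2: ['letter'] (min_width=6, slack=6)
Line 3: ['violin', 'bird'] (min_width=11, slack=1)
Line 4: ['walk', 'soft'] (min_width=9, slack=3)
Line 5: ['window'] (min_width=6, slack=6)
Line 6: ['childhood'] (min_width=9, slack=3)
Line 7: ['bright', 'line'] (min_width=11, slack=1)
Line 8: ['letter', 'grass'] (min_width=12, slack=0)
Line 9: ['tower', 'draw'] (min_width=10, slack=2)
Line 10: ['library'] (min_width=7, slack=5)
Line 11: ['light', 'have'] (min_width=10, slack=2)
Line 12: ['glass'] (min_width=5, slack=7)
Line 13: ['rainbow'] (min_width=7, slack=5)
Line 14: ['tomato', 'bus'] (min_width=10, slack=2)
Line 15: ['have'] (min_width=4, slack=8)
Total lines: 15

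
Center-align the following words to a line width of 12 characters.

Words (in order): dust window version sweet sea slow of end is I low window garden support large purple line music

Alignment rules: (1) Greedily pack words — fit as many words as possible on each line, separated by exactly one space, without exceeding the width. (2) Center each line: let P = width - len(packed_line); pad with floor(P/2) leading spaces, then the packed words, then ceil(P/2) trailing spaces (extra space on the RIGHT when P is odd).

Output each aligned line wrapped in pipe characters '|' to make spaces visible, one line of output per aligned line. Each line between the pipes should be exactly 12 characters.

Line 1: ['dust', 'window'] (min_width=11, slack=1)
Line 2: ['version'] (min_width=7, slack=5)
Line 3: ['sweet', 'sea'] (min_width=9, slack=3)
Line 4: ['slow', 'of', 'end'] (min_width=11, slack=1)
Line 5: ['is', 'I', 'low'] (min_width=8, slack=4)
Line 6: ['window'] (min_width=6, slack=6)
Line 7: ['garden'] (min_width=6, slack=6)
Line 8: ['support'] (min_width=7, slack=5)
Line 9: ['large', 'purple'] (min_width=12, slack=0)
Line 10: ['line', 'music'] (min_width=10, slack=2)

Answer: |dust window |
|  version   |
| sweet sea  |
|slow of end |
|  is I low  |
|   window   |
|   garden   |
|  support   |
|large purple|
| line music |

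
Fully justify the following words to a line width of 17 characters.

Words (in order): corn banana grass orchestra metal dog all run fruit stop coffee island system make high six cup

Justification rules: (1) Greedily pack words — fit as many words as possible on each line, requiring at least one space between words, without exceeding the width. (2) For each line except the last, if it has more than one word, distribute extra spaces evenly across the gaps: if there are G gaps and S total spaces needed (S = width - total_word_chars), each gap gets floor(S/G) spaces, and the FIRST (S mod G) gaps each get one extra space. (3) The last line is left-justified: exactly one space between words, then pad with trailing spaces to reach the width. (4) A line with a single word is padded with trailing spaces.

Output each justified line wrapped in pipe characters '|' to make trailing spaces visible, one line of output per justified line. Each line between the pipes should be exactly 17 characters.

Answer: |corn banana grass|
|orchestra   metal|
|dog all run fruit|
|stop       coffee|
|island     system|
|make high six cup|

Derivation:
Line 1: ['corn', 'banana', 'grass'] (min_width=17, slack=0)
Line 2: ['orchestra', 'metal'] (min_width=15, slack=2)
Line 3: ['dog', 'all', 'run', 'fruit'] (min_width=17, slack=0)
Line 4: ['stop', 'coffee'] (min_width=11, slack=6)
Line 5: ['island', 'system'] (min_width=13, slack=4)
Line 6: ['make', 'high', 'six', 'cup'] (min_width=17, slack=0)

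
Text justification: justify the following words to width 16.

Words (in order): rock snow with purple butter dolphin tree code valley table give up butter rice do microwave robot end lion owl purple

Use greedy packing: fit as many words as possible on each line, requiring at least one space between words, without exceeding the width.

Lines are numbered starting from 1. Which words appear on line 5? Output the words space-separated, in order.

Line 1: ['rock', 'snow', 'with'] (min_width=14, slack=2)
Line 2: ['purple', 'butter'] (min_width=13, slack=3)
Line 3: ['dolphin', 'tree'] (min_width=12, slack=4)
Line 4: ['code', 'valley'] (min_width=11, slack=5)
Line 5: ['table', 'give', 'up'] (min_width=13, slack=3)
Line 6: ['butter', 'rice', 'do'] (min_width=14, slack=2)
Line 7: ['microwave', 'robot'] (min_width=15, slack=1)
Line 8: ['end', 'lion', 'owl'] (min_width=12, slack=4)
Line 9: ['purple'] (min_width=6, slack=10)

Answer: table give up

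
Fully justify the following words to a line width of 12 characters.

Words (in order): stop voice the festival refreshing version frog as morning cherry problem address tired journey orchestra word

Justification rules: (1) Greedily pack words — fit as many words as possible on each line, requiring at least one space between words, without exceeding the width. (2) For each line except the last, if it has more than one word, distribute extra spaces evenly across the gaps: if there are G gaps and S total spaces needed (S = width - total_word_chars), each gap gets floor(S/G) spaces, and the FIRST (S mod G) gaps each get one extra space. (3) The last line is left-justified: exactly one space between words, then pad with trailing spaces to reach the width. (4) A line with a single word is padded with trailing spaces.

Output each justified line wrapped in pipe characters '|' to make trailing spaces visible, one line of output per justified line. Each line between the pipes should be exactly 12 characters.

Answer: |stop   voice|
|the festival|
|refreshing  |
|version frog|
|as   morning|
|cherry      |
|problem     |
|address     |
|tired       |
|journey     |
|orchestra   |
|word        |

Derivation:
Line 1: ['stop', 'voice'] (min_width=10, slack=2)
Line 2: ['the', 'festival'] (min_width=12, slack=0)
Line 3: ['refreshing'] (min_width=10, slack=2)
Line 4: ['version', 'frog'] (min_width=12, slack=0)
Line 5: ['as', 'morning'] (min_width=10, slack=2)
Line 6: ['cherry'] (min_width=6, slack=6)
Line 7: ['problem'] (min_width=7, slack=5)
Line 8: ['address'] (min_width=7, slack=5)
Line 9: ['tired'] (min_width=5, slack=7)
Line 10: ['journey'] (min_width=7, slack=5)
Line 11: ['orchestra'] (min_width=9, slack=3)
Line 12: ['word'] (min_width=4, slack=8)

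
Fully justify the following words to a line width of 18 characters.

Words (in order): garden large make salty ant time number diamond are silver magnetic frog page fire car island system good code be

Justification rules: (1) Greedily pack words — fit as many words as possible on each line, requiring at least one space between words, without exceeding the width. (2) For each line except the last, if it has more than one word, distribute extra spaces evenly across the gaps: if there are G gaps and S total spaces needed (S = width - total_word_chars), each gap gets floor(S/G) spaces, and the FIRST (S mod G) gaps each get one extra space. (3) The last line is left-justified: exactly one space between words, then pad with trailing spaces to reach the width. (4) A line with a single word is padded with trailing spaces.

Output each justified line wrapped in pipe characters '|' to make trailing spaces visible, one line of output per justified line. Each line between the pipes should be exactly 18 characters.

Answer: |garden  large make|
|salty   ant   time|
|number diamond are|
|silver    magnetic|
|frog page fire car|
|island system good|
|code be           |

Derivation:
Line 1: ['garden', 'large', 'make'] (min_width=17, slack=1)
Line 2: ['salty', 'ant', 'time'] (min_width=14, slack=4)
Line 3: ['number', 'diamond', 'are'] (min_width=18, slack=0)
Line 4: ['silver', 'magnetic'] (min_width=15, slack=3)
Line 5: ['frog', 'page', 'fire', 'car'] (min_width=18, slack=0)
Line 6: ['island', 'system', 'good'] (min_width=18, slack=0)
Line 7: ['code', 'be'] (min_width=7, slack=11)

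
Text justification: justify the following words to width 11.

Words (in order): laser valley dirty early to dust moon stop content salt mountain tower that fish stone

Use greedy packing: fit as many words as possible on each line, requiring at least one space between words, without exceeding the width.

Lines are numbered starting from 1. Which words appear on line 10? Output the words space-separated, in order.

Answer: fish stone

Derivation:
Line 1: ['laser'] (min_width=5, slack=6)
Line 2: ['valley'] (min_width=6, slack=5)
Line 3: ['dirty', 'early'] (min_width=11, slack=0)
Line 4: ['to', 'dust'] (min_width=7, slack=4)
Line 5: ['moon', 'stop'] (min_width=9, slack=2)
Line 6: ['content'] (min_width=7, slack=4)
Line 7: ['salt'] (min_width=4, slack=7)
Line 8: ['mountain'] (min_width=8, slack=3)
Line 9: ['tower', 'that'] (min_width=10, slack=1)
Line 10: ['fish', 'stone'] (min_width=10, slack=1)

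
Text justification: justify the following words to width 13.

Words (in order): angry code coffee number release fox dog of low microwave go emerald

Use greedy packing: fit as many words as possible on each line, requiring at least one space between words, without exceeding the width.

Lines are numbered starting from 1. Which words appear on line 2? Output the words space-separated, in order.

Line 1: ['angry', 'code'] (min_width=10, slack=3)
Line 2: ['coffee', 'number'] (min_width=13, slack=0)
Line 3: ['release', 'fox'] (min_width=11, slack=2)
Line 4: ['dog', 'of', 'low'] (min_width=10, slack=3)
Line 5: ['microwave', 'go'] (min_width=12, slack=1)
Line 6: ['emerald'] (min_width=7, slack=6)

Answer: coffee number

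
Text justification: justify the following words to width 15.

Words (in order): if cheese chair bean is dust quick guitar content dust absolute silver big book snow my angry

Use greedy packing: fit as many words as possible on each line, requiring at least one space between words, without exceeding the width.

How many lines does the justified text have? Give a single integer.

Line 1: ['if', 'cheese', 'chair'] (min_width=15, slack=0)
Line 2: ['bean', 'is', 'dust'] (min_width=12, slack=3)
Line 3: ['quick', 'guitar'] (min_width=12, slack=3)
Line 4: ['content', 'dust'] (min_width=12, slack=3)
Line 5: ['absolute', 'silver'] (min_width=15, slack=0)
Line 6: ['big', 'book', 'snow'] (min_width=13, slack=2)
Line 7: ['my', 'angry'] (min_width=8, slack=7)
Total lines: 7

Answer: 7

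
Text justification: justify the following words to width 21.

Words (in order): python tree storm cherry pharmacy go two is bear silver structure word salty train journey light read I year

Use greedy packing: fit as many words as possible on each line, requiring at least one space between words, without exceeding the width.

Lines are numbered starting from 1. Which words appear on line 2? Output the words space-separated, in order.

Line 1: ['python', 'tree', 'storm'] (min_width=17, slack=4)
Line 2: ['cherry', 'pharmacy', 'go'] (min_width=18, slack=3)
Line 3: ['two', 'is', 'bear', 'silver'] (min_width=18, slack=3)
Line 4: ['structure', 'word', 'salty'] (min_width=20, slack=1)
Line 5: ['train', 'journey', 'light'] (min_width=19, slack=2)
Line 6: ['read', 'I', 'year'] (min_width=11, slack=10)

Answer: cherry pharmacy go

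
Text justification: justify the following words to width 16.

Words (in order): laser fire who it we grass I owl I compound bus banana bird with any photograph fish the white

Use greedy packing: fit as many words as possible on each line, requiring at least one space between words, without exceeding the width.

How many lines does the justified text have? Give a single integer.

Line 1: ['laser', 'fire', 'who'] (min_width=14, slack=2)
Line 2: ['it', 'we', 'grass', 'I'] (min_width=13, slack=3)
Line 3: ['owl', 'I', 'compound'] (min_width=14, slack=2)
Line 4: ['bus', 'banana', 'bird'] (min_width=15, slack=1)
Line 5: ['with', 'any'] (min_width=8, slack=8)
Line 6: ['photograph', 'fish'] (min_width=15, slack=1)
Line 7: ['the', 'white'] (min_width=9, slack=7)
Total lines: 7

Answer: 7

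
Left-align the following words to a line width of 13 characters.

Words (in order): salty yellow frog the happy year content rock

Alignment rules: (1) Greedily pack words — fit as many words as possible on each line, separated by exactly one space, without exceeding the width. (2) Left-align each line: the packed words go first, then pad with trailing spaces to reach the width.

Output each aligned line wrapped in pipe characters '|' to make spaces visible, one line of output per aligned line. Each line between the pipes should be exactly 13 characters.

Answer: |salty yellow |
|frog the     |
|happy year   |
|content rock |

Derivation:
Line 1: ['salty', 'yellow'] (min_width=12, slack=1)
Line 2: ['frog', 'the'] (min_width=8, slack=5)
Line 3: ['happy', 'year'] (min_width=10, slack=3)
Line 4: ['content', 'rock'] (min_width=12, slack=1)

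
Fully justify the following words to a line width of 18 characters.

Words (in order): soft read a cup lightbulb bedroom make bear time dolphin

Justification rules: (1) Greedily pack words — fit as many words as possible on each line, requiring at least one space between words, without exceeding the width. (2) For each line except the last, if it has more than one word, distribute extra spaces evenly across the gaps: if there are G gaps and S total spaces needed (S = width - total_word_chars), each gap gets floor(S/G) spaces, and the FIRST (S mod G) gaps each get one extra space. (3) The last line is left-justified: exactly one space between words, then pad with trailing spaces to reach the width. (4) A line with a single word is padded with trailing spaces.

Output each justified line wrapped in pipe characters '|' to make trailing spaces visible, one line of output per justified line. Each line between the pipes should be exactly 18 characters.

Answer: |soft  read  a  cup|
|lightbulb  bedroom|
|make   bear   time|
|dolphin           |

Derivation:
Line 1: ['soft', 'read', 'a', 'cup'] (min_width=15, slack=3)
Line 2: ['lightbulb', 'bedroom'] (min_width=17, slack=1)
Line 3: ['make', 'bear', 'time'] (min_width=14, slack=4)
Line 4: ['dolphin'] (min_width=7, slack=11)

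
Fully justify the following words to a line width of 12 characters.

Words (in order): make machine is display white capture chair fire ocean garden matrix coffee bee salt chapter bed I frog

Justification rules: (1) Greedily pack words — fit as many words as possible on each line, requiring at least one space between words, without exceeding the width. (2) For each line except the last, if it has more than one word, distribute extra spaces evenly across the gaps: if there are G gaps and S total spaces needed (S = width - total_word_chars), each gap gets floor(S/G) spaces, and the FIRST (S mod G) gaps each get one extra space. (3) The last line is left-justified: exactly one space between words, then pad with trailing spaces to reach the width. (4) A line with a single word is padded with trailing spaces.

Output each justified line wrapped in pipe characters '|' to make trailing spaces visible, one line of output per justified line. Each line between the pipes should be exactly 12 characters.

Answer: |make machine|
|is   display|
|white       |
|capture     |
|chair   fire|
|ocean garden|
|matrix      |
|coffee   bee|
|salt chapter|
|bed I frog  |

Derivation:
Line 1: ['make', 'machine'] (min_width=12, slack=0)
Line 2: ['is', 'display'] (min_width=10, slack=2)
Line 3: ['white'] (min_width=5, slack=7)
Line 4: ['capture'] (min_width=7, slack=5)
Line 5: ['chair', 'fire'] (min_width=10, slack=2)
Line 6: ['ocean', 'garden'] (min_width=12, slack=0)
Line 7: ['matrix'] (min_width=6, slack=6)
Line 8: ['coffee', 'bee'] (min_width=10, slack=2)
Line 9: ['salt', 'chapter'] (min_width=12, slack=0)
Line 10: ['bed', 'I', 'frog'] (min_width=10, slack=2)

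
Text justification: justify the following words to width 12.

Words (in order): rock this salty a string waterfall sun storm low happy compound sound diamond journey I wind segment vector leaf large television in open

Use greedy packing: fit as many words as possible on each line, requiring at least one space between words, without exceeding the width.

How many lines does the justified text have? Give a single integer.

Line 1: ['rock', 'this'] (min_width=9, slack=3)
Line 2: ['salty', 'a'] (min_width=7, slack=5)
Line 3: ['string'] (min_width=6, slack=6)
Line 4: ['waterfall'] (min_width=9, slack=3)
Line 5: ['sun', 'storm'] (min_width=9, slack=3)
Line 6: ['low', 'happy'] (min_width=9, slack=3)
Line 7: ['compound'] (min_width=8, slack=4)
Line 8: ['sound'] (min_width=5, slack=7)
Line 9: ['diamond'] (min_width=7, slack=5)
Line 10: ['journey', 'I'] (min_width=9, slack=3)
Line 11: ['wind', 'segment'] (min_width=12, slack=0)
Line 12: ['vector', 'leaf'] (min_width=11, slack=1)
Line 13: ['large'] (min_width=5, slack=7)
Line 14: ['television'] (min_width=10, slack=2)
Line 15: ['in', 'open'] (min_width=7, slack=5)
Total lines: 15

Answer: 15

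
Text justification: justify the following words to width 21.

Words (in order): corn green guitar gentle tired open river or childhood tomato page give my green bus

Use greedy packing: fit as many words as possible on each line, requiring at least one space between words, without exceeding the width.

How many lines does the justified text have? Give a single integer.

Line 1: ['corn', 'green', 'guitar'] (min_width=17, slack=4)
Line 2: ['gentle', 'tired', 'open'] (min_width=17, slack=4)
Line 3: ['river', 'or', 'childhood'] (min_width=18, slack=3)
Line 4: ['tomato', 'page', 'give', 'my'] (min_width=19, slack=2)
Line 5: ['green', 'bus'] (min_width=9, slack=12)
Total lines: 5

Answer: 5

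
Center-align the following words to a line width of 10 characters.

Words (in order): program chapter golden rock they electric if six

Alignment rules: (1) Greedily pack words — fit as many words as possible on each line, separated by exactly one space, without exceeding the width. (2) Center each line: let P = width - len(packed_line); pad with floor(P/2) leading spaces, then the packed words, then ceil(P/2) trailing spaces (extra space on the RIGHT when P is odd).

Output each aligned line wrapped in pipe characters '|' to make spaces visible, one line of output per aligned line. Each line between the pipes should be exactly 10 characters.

Line 1: ['program'] (min_width=7, slack=3)
Line 2: ['chapter'] (min_width=7, slack=3)
Line 3: ['golden'] (min_width=6, slack=4)
Line 4: ['rock', 'they'] (min_width=9, slack=1)
Line 5: ['electric'] (min_width=8, slack=2)
Line 6: ['if', 'six'] (min_width=6, slack=4)

Answer: | program  |
| chapter  |
|  golden  |
|rock they |
| electric |
|  if six  |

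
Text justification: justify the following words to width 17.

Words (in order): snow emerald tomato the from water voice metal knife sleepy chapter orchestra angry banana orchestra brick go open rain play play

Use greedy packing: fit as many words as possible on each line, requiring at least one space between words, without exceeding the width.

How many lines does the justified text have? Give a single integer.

Line 1: ['snow', 'emerald'] (min_width=12, slack=5)
Line 2: ['tomato', 'the', 'from'] (min_width=15, slack=2)
Line 3: ['water', 'voice', 'metal'] (min_width=17, slack=0)
Line 4: ['knife', 'sleepy'] (min_width=12, slack=5)
Line 5: ['chapter', 'orchestra'] (min_width=17, slack=0)
Line 6: ['angry', 'banana'] (min_width=12, slack=5)
Line 7: ['orchestra', 'brick'] (min_width=15, slack=2)
Line 8: ['go', 'open', 'rain', 'play'] (min_width=17, slack=0)
Line 9: ['play'] (min_width=4, slack=13)
Total lines: 9

Answer: 9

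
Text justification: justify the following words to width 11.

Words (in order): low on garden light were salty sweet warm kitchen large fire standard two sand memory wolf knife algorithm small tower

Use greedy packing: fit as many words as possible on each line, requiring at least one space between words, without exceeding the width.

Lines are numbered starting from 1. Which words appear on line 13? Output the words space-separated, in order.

Answer: small tower

Derivation:
Line 1: ['low', 'on'] (min_width=6, slack=5)
Line 2: ['garden'] (min_width=6, slack=5)
Line 3: ['light', 'were'] (min_width=10, slack=1)
Line 4: ['salty', 'sweet'] (min_width=11, slack=0)
Line 5: ['warm'] (min_width=4, slack=7)
Line 6: ['kitchen'] (min_width=7, slack=4)
Line 7: ['large', 'fire'] (min_width=10, slack=1)
Line 8: ['standard'] (min_width=8, slack=3)
Line 9: ['two', 'sand'] (min_width=8, slack=3)
Line 10: ['memory', 'wolf'] (min_width=11, slack=0)
Line 11: ['knife'] (min_width=5, slack=6)
Line 12: ['algorithm'] (min_width=9, slack=2)
Line 13: ['small', 'tower'] (min_width=11, slack=0)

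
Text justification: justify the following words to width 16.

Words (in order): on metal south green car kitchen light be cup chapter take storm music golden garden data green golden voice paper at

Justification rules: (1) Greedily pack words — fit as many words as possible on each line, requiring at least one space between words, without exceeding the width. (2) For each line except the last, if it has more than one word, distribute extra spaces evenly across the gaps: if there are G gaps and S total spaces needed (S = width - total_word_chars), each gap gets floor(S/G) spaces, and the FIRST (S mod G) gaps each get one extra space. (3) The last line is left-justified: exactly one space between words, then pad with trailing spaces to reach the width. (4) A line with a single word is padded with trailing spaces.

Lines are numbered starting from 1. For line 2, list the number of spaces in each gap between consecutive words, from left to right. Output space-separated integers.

Line 1: ['on', 'metal', 'south'] (min_width=14, slack=2)
Line 2: ['green', 'car'] (min_width=9, slack=7)
Line 3: ['kitchen', 'light', 'be'] (min_width=16, slack=0)
Line 4: ['cup', 'chapter', 'take'] (min_width=16, slack=0)
Line 5: ['storm', 'music'] (min_width=11, slack=5)
Line 6: ['golden', 'garden'] (min_width=13, slack=3)
Line 7: ['data', 'green'] (min_width=10, slack=6)
Line 8: ['golden', 'voice'] (min_width=12, slack=4)
Line 9: ['paper', 'at'] (min_width=8, slack=8)

Answer: 8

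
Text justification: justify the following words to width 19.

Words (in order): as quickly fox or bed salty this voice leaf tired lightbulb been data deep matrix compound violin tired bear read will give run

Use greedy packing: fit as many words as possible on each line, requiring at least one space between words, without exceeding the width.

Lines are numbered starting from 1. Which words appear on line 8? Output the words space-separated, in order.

Line 1: ['as', 'quickly', 'fox', 'or'] (min_width=17, slack=2)
Line 2: ['bed', 'salty', 'this'] (min_width=14, slack=5)
Line 3: ['voice', 'leaf', 'tired'] (min_width=16, slack=3)
Line 4: ['lightbulb', 'been', 'data'] (min_width=19, slack=0)
Line 5: ['deep', 'matrix'] (min_width=11, slack=8)
Line 6: ['compound', 'violin'] (min_width=15, slack=4)
Line 7: ['tired', 'bear', 'read'] (min_width=15, slack=4)
Line 8: ['will', 'give', 'run'] (min_width=13, slack=6)

Answer: will give run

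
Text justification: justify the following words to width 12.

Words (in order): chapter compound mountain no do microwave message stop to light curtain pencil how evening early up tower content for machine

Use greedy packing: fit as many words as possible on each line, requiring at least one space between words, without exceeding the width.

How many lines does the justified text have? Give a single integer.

Line 1: ['chapter'] (min_width=7, slack=5)
Line 2: ['compound'] (min_width=8, slack=4)
Line 3: ['mountain', 'no'] (min_width=11, slack=1)
Line 4: ['do', 'microwave'] (min_width=12, slack=0)
Line 5: ['message', 'stop'] (min_width=12, slack=0)
Line 6: ['to', 'light'] (min_width=8, slack=4)
Line 7: ['curtain'] (min_width=7, slack=5)
Line 8: ['pencil', 'how'] (min_width=10, slack=2)
Line 9: ['evening'] (min_width=7, slack=5)
Line 10: ['early', 'up'] (min_width=8, slack=4)
Line 11: ['tower'] (min_width=5, slack=7)
Line 12: ['content', 'for'] (min_width=11, slack=1)
Line 13: ['machine'] (min_width=7, slack=5)
Total lines: 13

Answer: 13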